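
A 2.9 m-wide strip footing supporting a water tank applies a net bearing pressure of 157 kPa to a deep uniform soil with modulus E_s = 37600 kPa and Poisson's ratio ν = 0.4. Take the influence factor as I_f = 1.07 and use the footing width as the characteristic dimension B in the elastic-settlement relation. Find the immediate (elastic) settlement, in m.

Immediate (elastic) settlement: S_e = q·B·(1−ν²)/E_s · I_f.
S_e = 157 × 2.9 × (1 − 0.4²) / 37600 × 1.07
    = 157 × 2.9 × 0.84 / 37600 × 1.07
    = 0.01088 m

S_e ≈ 0.0109 m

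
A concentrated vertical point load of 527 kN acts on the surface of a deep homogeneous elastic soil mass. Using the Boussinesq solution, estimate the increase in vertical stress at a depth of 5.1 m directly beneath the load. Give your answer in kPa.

Boussinesq vertical stress below a point load on an elastic half-space:
Δσ_z = 3P/(2πz²) · [1 + (r/z)²]^(−5/2)
r/z = 0/5.1 = 0; [1+(r/z)²]^(−5/2) = 1.
Δσ_z = 3×527/(2π×5.1²) × 1 = 9.6741 × 1 = 9.674 kPa

Δσ_z ≈ 9.67 kPa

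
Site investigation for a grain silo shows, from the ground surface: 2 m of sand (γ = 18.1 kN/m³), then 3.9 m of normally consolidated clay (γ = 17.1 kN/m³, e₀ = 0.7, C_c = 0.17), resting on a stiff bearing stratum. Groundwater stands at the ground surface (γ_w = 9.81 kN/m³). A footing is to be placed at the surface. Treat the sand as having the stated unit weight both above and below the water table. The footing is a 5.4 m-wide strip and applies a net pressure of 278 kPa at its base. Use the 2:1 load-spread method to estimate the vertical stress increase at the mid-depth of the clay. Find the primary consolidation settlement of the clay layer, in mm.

S_c ≈ 309 mm

Mid-depth of clay below the ground surface: z = 2 + 3.9/2 = 3.95 m.
Total vertical stress at mid-clay: σ_v = 18.1×2 + 17.1×1.95 = 69.545 kPa.
Pore pressure: u = 9.81×(3.95 − 0) = 38.75 kPa.
Initial effective stress: σ'_0 = σ_v − u = 69.545 − 38.75 = 30.795 kPa.
Stress increase at mid-clay by the 2:1 spreading method:
Δσ = qB/(B+z) = 278×5.4/(5.4+3.95) = 160.56 kPa
Final effective stress: σ'_f = σ'_0 + Δσ = 30.795 + 160.56 = 191.36 kPa.
Normally consolidated clay, so the full stress increment lies on the virgin compression line:
S_c = C_c·H/(1+e₀)·log₁₀(σ'_f/σ'_0) = 0.17×3.9/(1+0.7)×log₁₀(191.36/30.795)
    = 0.39 × 0.79337 = 0.3094 m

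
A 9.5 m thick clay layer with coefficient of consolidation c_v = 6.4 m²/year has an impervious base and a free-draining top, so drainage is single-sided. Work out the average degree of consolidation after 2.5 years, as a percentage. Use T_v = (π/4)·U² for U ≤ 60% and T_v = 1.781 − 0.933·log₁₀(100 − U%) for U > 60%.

U ≈ 47.5 %

Drainage path length: H_d = H = 9.5 m (single drainage).
T_v = c_v·t/H_d² = 6.4×2.5/9.5² = 0.17729.
T_v = 0.17729 corresponds to the U ≤ 60% branch:
U = √(4T_v/π) = 0.4751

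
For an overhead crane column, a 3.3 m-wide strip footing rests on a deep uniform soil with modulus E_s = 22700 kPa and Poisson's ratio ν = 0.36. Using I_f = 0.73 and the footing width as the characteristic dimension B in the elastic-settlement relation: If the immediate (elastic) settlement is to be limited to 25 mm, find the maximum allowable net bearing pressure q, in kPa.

q ≈ 271 kPa

S_e = q·B·(1−ν²)/E_s · I_f  ⇒  q = S_e·E_s / (B·(1−ν²)·I_f).
q = 0.025 × 22700 / (3.3 × 0.8704 × 0.73) = 270.7 kPa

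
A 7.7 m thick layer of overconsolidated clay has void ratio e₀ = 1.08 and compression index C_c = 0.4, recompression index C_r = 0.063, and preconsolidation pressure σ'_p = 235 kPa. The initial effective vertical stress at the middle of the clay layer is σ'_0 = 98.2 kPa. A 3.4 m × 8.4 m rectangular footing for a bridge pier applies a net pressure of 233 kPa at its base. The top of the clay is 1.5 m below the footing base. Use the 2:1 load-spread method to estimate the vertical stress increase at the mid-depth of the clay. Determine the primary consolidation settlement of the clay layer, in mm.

S_c ≈ 45.3 mm

Mid-depth of clay below the footing base: z = 1.5 + 7.7/2 = 5.35 m.
Stress increase at mid-clay by the 2:1 spreading method:
Δσ = qBL/((B+z)(L+z)) = 233×3.4×8.4/((3.4+5.35)(8.4+5.35)) = 55.31 kPa
Final effective stress: σ'_f = 98.2 + 55.31 = 153.51 kPa.
σ'_f = 153.51 ≤ σ'_p = 235 kPa, so the clay remains overconsolidated and only the recompression index applies:
S_c = C_r·H/(1+e₀)·log₁₀(σ'_f/σ'_0) = 0.063×7.7/2.08×log₁₀(153.51/98.2)
    = 0.23322 × 0.19403 = 0.04525 m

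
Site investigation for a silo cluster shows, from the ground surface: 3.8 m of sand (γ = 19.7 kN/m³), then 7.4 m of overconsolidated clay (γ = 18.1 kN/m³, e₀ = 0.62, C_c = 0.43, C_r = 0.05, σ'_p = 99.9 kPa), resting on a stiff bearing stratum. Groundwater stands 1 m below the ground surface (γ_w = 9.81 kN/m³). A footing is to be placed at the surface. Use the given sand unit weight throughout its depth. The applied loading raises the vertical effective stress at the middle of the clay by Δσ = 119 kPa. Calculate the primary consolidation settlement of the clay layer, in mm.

S_c ≈ 604 mm

Mid-depth of clay below the ground surface: z = 3.8 + 7.4/2 = 7.5 m.
Total vertical stress at mid-clay: σ_v = 19.7×3.8 + 18.1×3.7 = 141.83 kPa.
Pore pressure: u = 9.81×(7.5 − 1) = 63.765 kPa.
Initial effective stress: σ'_0 = σ_v − u = 141.83 − 63.765 = 78.065 kPa.
Final effective stress: σ'_f = 78.065 + 119 = 197.06 kPa.
σ'_f = 197.06 > σ'_p = 99.9 kPa, so the stress path crosses the preconsolidation pressure — recompression up to σ'_p, then virgin compression beyond:
S_c = H/(1+e₀)·[C_r·log₁₀(σ'_p/σ'_0) + C_c·log₁₀(σ'_f/σ'_p)]
    = 7.4/1.62 × [0.05×log₁₀(99.9/78.065) + 0.43×log₁₀(197.06/99.9)]
    = 4.5679 × [0.0053555 + 0.12686] = 0.6039 m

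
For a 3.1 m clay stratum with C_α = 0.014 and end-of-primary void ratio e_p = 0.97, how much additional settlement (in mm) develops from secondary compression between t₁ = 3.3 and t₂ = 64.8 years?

S_s ≈ 28.5 mm

Secondary compression: S_s = C_α·H/(1+e_p)·log₁₀(t₂/t₁)
S_s = 0.014×3.1/(1+0.97)×log₁₀(64.8/3.3)
    = 0.02203 × 1.293 = 0.02849 m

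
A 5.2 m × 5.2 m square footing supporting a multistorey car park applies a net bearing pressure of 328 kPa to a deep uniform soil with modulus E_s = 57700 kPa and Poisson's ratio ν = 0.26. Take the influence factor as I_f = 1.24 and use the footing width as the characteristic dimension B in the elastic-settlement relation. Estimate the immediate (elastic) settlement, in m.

Immediate (elastic) settlement: S_e = q·B·(1−ν²)/E_s · I_f.
S_e = 328 × 5.2 × (1 − 0.26²) / 57700 × 1.24
    = 328 × 5.2 × 0.9324 / 57700 × 1.24
    = 0.03418 m

S_e ≈ 0.0342 m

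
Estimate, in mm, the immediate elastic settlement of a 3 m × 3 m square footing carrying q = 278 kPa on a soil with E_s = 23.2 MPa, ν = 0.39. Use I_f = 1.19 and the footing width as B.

S_e ≈ 36.3 mm

Immediate (elastic) settlement: S_e = q·B·(1−ν²)/E_s · I_f.
E_s = 23.2 MPa = 23200 kPa.
S_e = 278 × 3 × (1 − 0.39²) / 23200 × 1.19
    = 278 × 3 × 0.8479 / 23200 × 1.19
    = 0.03627 m = 36.27 mm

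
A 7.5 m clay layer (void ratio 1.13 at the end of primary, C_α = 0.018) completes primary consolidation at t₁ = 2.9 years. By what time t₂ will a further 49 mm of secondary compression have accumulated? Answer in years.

S_s = C_α·H/(1+e_p)·log₁₀(t₂/t₁) ⇒ log₁₀(t₂/t₁) = S_s·(1+e_p)/(C_α·H).
log₁₀(t₂/t₁) = 0.049 × (1+1.13) / (0.018×7.5) = 0.7731
t₂ = t₁ × 10^0.7731 = 2.9 × 5.931 = 17.2 years

t₂ ≈ 17.2 years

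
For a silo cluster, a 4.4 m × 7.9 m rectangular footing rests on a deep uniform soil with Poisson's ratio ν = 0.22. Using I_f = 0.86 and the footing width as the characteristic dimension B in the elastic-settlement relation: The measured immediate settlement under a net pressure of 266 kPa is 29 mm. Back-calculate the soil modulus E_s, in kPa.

E_s ≈ 33000 kPa

S_e = q·B·(1−ν²)/E_s · I_f  ⇒  E_s = q·B·(1−ν²)·I_f / S_e.
E_s = 266 × 4.4 × 0.9516 × 0.86 / 0.029 = 33030 kPa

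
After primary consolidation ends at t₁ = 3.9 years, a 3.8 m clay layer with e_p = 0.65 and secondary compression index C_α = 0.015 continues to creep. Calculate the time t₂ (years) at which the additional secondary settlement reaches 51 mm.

t₂ ≈ 117 years

S_s = C_α·H/(1+e_p)·log₁₀(t₂/t₁) ⇒ log₁₀(t₂/t₁) = S_s·(1+e_p)/(C_α·H).
log₁₀(t₂/t₁) = 0.051 × (1+0.65) / (0.015×3.8) = 1.476
t₂ = t₁ × 10^1.476 = 3.9 × 29.94 = 116.8 years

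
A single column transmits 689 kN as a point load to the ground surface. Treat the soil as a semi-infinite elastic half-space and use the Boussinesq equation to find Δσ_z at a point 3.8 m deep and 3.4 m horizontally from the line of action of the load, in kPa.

Boussinesq vertical stress below a point load on an elastic half-space:
Δσ_z = 3P/(2πz²) · [1 + (r/z)²]^(−5/2)
r/z = 3.4/3.8 = 0.89474; [1+(r/z)²]^(−5/2) = 0.22987.
Δσ_z = 3×689/(2π×3.8²) × 0.22987 = 22.782 × 0.22987 = 5.237 kPa

Δσ_z ≈ 5.24 kPa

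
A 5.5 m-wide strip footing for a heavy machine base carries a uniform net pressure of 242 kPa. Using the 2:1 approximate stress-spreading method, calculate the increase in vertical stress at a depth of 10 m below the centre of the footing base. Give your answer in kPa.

Δσ_z ≈ 85.9 kPa

By the 2:1 method the load spreads at 1 horizontal : 2 vertical, so at depth z the loaded area has grown by z in each plan dimension:
Δσ = qB/(B+z) = 242×5.5/(5.5+10) = 85.871 kPa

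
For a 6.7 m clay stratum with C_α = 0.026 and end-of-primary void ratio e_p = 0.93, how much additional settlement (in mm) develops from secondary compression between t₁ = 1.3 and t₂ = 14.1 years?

S_s ≈ 93.4 mm

Secondary compression: S_s = C_α·H/(1+e_p)·log₁₀(t₂/t₁)
S_s = 0.026×6.7/(1+0.93)×log₁₀(14.1/1.3)
    = 0.09026 × 1.035 = 0.09344 m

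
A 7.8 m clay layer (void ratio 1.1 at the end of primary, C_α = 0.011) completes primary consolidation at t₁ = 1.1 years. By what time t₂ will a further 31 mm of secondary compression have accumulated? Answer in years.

S_s = C_α·H/(1+e_p)·log₁₀(t₂/t₁) ⇒ log₁₀(t₂/t₁) = S_s·(1+e_p)/(C_α·H).
log₁₀(t₂/t₁) = 0.031 × (1+1.1) / (0.011×7.8) = 0.7587
t₂ = t₁ × 10^0.7587 = 1.1 × 5.738 = 6.312 years

t₂ ≈ 6.31 years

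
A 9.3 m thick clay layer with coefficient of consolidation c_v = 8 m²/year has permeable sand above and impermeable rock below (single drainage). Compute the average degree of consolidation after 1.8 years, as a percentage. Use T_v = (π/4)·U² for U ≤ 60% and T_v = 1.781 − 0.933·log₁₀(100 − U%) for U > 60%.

U ≈ 46 %

Drainage path length: H_d = H = 9.3 m (single drainage).
T_v = c_v·t/H_d² = 8×1.8/9.3² = 0.16649.
T_v = 0.16649 corresponds to the U ≤ 60% branch:
U = √(4T_v/π) = 0.4604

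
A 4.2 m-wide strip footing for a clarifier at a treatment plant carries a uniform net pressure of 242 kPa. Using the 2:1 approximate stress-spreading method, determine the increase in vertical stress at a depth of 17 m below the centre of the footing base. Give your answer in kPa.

By the 2:1 method the load spreads at 1 horizontal : 2 vertical, so at depth z the loaded area has grown by z in each plan dimension:
Δσ = qB/(B+z) = 242×4.2/(4.2+17) = 47.943 kPa

Δσ_z ≈ 47.9 kPa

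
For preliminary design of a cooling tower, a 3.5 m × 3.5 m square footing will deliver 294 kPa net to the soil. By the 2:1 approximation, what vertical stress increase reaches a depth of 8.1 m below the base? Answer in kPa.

Δσ_z ≈ 26.8 kPa

By the 2:1 method the load spreads at 1 horizontal : 2 vertical, so at depth z the loaded area has grown by z in each plan dimension:
Δσ = qBL/((B+z)(L+z)) = 294×3.5×3.5/((3.5+8.1)(3.5+8.1)) = 26.765 kPa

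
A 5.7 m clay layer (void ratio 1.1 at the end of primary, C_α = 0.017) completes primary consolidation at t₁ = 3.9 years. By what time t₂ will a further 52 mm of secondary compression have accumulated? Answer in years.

t₂ ≈ 52.2 years

S_s = C_α·H/(1+e_p)·log₁₀(t₂/t₁) ⇒ log₁₀(t₂/t₁) = S_s·(1+e_p)/(C_α·H).
log₁₀(t₂/t₁) = 0.052 × (1+1.1) / (0.017×5.7) = 1.127
t₂ = t₁ × 10^1.127 = 3.9 × 13.39 = 52.24 years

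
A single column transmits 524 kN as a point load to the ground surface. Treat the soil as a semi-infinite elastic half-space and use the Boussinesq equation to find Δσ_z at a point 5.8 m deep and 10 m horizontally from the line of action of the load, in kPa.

Boussinesq vertical stress below a point load on an elastic half-space:
Δσ_z = 3P/(2πz²) · [1 + (r/z)²]^(−5/2)
r/z = 10/5.8 = 1.7241; [1+(r/z)²]^(−5/2) = 0.031791.
Δσ_z = 3×524/(2π×5.8²) × 0.031791 = 7.4373 × 0.031791 = 0.2364 kPa

Δσ_z ≈ 0.236 kPa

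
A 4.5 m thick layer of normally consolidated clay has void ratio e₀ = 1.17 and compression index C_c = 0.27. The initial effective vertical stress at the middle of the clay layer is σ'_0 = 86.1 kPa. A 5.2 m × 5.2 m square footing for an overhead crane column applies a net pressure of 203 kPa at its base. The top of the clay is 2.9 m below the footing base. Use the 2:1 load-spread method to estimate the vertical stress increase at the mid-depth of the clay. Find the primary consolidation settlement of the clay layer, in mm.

Mid-depth of clay below the footing base: z = 2.9 + 4.5/2 = 5.15 m.
Stress increase at mid-clay by the 2:1 spreading method:
Δσ = qBL/((B+z)(L+z)) = 203×5.2×5.2/((5.2+5.15)(5.2+5.15)) = 51.242 kPa
Final effective stress: σ'_f = σ'_0 + Δσ = 86.1 + 51.242 = 137.34 kPa.
Normally consolidated clay, so the full stress increment lies on the virgin compression line:
S_c = C_c·H/(1+e₀)·log₁₀(σ'_f/σ'_0) = 0.27×4.5/(1+1.17)×log₁₀(137.34/86.1)
    = 0.55991 × 0.20279 = 0.1135 m

S_c ≈ 114 mm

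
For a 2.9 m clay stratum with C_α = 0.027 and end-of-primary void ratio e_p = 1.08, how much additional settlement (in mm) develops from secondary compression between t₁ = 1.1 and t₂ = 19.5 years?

S_s ≈ 47 mm

Secondary compression: S_s = C_α·H/(1+e_p)·log₁₀(t₂/t₁)
S_s = 0.027×2.9/(1+1.08)×log₁₀(19.5/1.1)
    = 0.03764 × 1.249 = 0.047 m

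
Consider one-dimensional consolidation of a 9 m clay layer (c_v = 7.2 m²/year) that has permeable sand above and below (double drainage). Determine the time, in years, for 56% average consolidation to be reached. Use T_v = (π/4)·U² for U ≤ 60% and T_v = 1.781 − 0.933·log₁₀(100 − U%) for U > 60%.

t ≈ 0.693 years

Drainage path length: H_d = H/2 = 4.5 m (double drainage).
U ≤ 60%: T_v = (π/4)·U² = (π/4)×0.56² = 0.2463.
t = T_v·H_d²/c_v = 0.2463×4.5²/7.2 = 0.6927 years.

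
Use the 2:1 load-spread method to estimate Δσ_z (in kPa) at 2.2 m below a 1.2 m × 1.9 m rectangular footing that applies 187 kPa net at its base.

By the 2:1 method the load spreads at 1 horizontal : 2 vertical, so at depth z the loaded area has grown by z in each plan dimension:
Δσ = qBL/((B+z)(L+z)) = 187×1.2×1.9/((1.2+2.2)(1.9+2.2)) = 30.585 kPa

Δσ_z ≈ 30.6 kPa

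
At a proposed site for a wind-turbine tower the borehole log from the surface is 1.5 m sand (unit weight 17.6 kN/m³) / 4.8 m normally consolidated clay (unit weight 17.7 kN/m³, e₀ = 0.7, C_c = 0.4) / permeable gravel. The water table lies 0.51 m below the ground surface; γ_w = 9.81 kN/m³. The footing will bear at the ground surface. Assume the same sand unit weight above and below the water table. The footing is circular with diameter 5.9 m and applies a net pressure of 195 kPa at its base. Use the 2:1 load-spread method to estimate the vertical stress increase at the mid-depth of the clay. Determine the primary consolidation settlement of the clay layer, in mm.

S_c ≈ 536 mm

Mid-depth of clay below the ground surface: z = 1.5 + 4.8/2 = 3.9 m.
Total vertical stress at mid-clay: σ_v = 17.6×1.5 + 17.7×2.4 = 68.88 kPa.
Pore pressure: u = 9.81×(3.9 − 0.51) = 33.256 kPa.
Initial effective stress: σ'_0 = σ_v − u = 68.88 − 33.256 = 35.624 kPa.
Stress increase at mid-clay by the 2:1 spreading method:
Δσ ≈ qD²/(D+z)² = 195×5.9²/(5.9+3.9)² = 70.678 kPa
Final effective stress: σ'_f = σ'_0 + Δσ = 35.624 + 70.678 = 106.3 kPa.
Normally consolidated clay, so the full stress increment lies on the virgin compression line:
S_c = C_c·H/(1+e₀)·log₁₀(σ'_f/σ'_0) = 0.4×4.8/(1+0.7)×log₁₀(106.3/35.624)
    = 1.1294 × 0.47479 = 0.5362 m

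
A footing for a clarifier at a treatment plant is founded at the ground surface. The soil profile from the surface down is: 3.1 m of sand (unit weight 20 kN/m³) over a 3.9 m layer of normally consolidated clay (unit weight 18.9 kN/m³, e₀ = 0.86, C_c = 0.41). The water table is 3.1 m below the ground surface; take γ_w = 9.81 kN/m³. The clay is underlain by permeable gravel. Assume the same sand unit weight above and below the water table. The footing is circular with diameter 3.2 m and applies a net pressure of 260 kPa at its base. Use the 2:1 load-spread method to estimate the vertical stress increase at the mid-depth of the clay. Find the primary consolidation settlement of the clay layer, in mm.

S_c ≈ 149 mm

Mid-depth of clay below the ground surface: z = 3.1 + 3.9/2 = 5.05 m.
Total vertical stress at mid-clay: σ_v = 20×3.1 + 18.9×1.95 = 98.855 kPa.
Pore pressure: u = 9.81×(5.05 − 3.1) = 19.13 kPa.
Initial effective stress: σ'_0 = σ_v − u = 98.855 − 19.13 = 79.725 kPa.
Stress increase at mid-clay by the 2:1 spreading method:
Δσ ≈ qD²/(D+z)² = 260×3.2²/(3.2+5.05)² = 39.117 kPa
Final effective stress: σ'_f = σ'_0 + Δσ = 79.725 + 39.117 = 118.84 kPa.
Normally consolidated clay, so the full stress increment lies on the virgin compression line:
S_c = C_c·H/(1+e₀)·log₁₀(σ'_f/σ'_0) = 0.41×3.9/(1+0.86)×log₁₀(118.84/79.725)
    = 0.85968 × 0.17337 = 0.149 m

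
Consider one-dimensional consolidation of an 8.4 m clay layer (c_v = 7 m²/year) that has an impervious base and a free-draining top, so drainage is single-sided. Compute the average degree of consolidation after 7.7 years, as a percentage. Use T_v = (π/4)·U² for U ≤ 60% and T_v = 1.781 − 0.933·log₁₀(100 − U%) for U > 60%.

U ≈ 87.7 %

Drainage path length: H_d = H = 8.4 m (single drainage).
T_v = c_v·t/H_d² = 7×7.7/8.4² = 0.76389.
T_v = 0.76389 corresponds to the U > 60% branch:
U = 1 − 10^((1.781 − T_v)/0.933)/100 = 0.8769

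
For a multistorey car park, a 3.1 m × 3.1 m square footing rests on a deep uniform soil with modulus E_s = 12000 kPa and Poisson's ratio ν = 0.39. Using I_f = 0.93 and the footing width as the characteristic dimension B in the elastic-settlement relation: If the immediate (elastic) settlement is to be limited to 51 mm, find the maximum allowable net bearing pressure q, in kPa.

S_e = q·B·(1−ν²)/E_s · I_f  ⇒  q = S_e·E_s / (B·(1−ν²)·I_f).
q = 0.051 × 12000 / (3.1 × 0.8479 × 0.93) = 250.4 kPa

q ≈ 250 kPa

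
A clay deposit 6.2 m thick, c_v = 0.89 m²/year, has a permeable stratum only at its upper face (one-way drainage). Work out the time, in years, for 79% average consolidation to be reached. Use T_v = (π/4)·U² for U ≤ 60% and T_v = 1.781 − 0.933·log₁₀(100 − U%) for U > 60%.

Drainage path length: H_d = H = 6.2 m (single drainage).
U > 60%: T_v = 1.781 − 0.933·log₁₀(100 − 79) = 0.54737.
t = T_v·H_d²/c_v = 0.54737×6.2²/0.89 = 23.64 years.

t ≈ 23.6 years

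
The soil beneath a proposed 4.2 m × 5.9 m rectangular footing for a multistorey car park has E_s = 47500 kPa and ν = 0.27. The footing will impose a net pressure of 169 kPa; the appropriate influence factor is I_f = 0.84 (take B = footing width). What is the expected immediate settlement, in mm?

S_e ≈ 11.6 mm

Immediate (elastic) settlement: S_e = q·B·(1−ν²)/E_s · I_f.
S_e = 169 × 4.2 × (1 − 0.27²) / 47500 × 0.84
    = 169 × 4.2 × 0.9271 / 47500 × 0.84
    = 0.01164 m = 11.64 mm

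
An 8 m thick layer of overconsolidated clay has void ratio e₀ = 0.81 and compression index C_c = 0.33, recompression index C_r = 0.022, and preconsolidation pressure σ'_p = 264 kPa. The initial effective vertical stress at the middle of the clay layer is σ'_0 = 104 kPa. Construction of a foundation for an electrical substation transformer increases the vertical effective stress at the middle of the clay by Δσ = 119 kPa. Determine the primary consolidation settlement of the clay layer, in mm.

Final effective stress: σ'_f = 104 + 119 = 223 kPa.
σ'_f = 223 ≤ σ'_p = 264 kPa, so the clay remains overconsolidated and only the recompression index applies:
S_c = C_r·H/(1+e₀)·log₁₀(σ'_f/σ'_0) = 0.022×8/1.81×log₁₀(223/104)
    = 0.097238 × 0.33127 = 0.03221 m

S_c ≈ 32.2 mm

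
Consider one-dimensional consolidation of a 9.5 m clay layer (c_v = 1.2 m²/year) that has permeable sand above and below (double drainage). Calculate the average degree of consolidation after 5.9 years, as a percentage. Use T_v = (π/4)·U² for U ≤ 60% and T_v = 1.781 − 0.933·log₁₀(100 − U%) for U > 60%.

U ≈ 62.6 %

Drainage path length: H_d = H/2 = 4.75 m (double drainage).
T_v = c_v·t/H_d² = 1.2×5.9/4.75² = 0.3138.
T_v = 0.3138 corresponds to the U > 60% branch:
U = 1 − 10^((1.781 − T_v)/0.933)/100 = 0.6263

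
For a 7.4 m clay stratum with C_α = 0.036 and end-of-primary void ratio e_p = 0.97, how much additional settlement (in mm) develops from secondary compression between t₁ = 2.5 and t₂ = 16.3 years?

Secondary compression: S_s = C_α·H/(1+e_p)·log₁₀(t₂/t₁)
S_s = 0.036×7.4/(1+0.97)×log₁₀(16.3/2.5)
    = 0.1352 × 0.8142 = 0.1101 m

S_s ≈ 110 mm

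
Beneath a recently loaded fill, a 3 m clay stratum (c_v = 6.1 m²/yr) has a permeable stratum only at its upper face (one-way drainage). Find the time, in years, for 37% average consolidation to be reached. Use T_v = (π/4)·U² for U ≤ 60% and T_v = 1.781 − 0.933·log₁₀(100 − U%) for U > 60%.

Drainage path length: H_d = H = 3 m (single drainage).
U ≤ 60%: T_v = (π/4)·U² = (π/4)×0.37² = 0.10752.
t = T_v·H_d²/c_v = 0.10752×3²/6.1 = 0.1586 years.

t ≈ 0.159 years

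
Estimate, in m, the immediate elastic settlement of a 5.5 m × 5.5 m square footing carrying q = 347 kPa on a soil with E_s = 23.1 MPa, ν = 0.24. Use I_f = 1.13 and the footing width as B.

Immediate (elastic) settlement: S_e = q·B·(1−ν²)/E_s · I_f.
E_s = 23.1 MPa = 23100 kPa.
S_e = 347 × 5.5 × (1 − 0.24²) / 23100 × 1.13
    = 347 × 5.5 × 0.9424 / 23100 × 1.13
    = 0.08798 m

S_e ≈ 0.088 m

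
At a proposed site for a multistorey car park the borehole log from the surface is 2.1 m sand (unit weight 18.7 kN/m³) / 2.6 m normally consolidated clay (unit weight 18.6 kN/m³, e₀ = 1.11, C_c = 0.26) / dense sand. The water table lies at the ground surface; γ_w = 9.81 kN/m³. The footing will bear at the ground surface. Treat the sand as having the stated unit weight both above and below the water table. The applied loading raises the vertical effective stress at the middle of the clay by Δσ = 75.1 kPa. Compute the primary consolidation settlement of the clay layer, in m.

Mid-depth of clay below the ground surface: z = 2.1 + 2.6/2 = 3.4 m.
Total vertical stress at mid-clay: σ_v = 18.7×2.1 + 18.6×1.3 = 63.45 kPa.
Pore pressure: u = 9.81×(3.4 − 0) = 33.354 kPa.
Initial effective stress: σ'_0 = σ_v − u = 63.45 − 33.354 = 30.096 kPa.
Final effective stress: σ'_f = σ'_0 + Δσ = 30.096 + 75.1 = 105.2 kPa.
Normally consolidated clay, so the full stress increment lies on the virgin compression line:
S_c = C_c·H/(1+e₀)·log₁₀(σ'_f/σ'_0) = 0.26×2.6/(1+1.11)×log₁₀(105.2/30.096)
    = 0.32038 × 0.54351 = 0.1741 m

S_c ≈ 0.174 m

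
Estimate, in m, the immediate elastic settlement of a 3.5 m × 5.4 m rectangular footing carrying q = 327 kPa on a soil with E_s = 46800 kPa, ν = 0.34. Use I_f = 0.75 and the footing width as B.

Immediate (elastic) settlement: S_e = q·B·(1−ν²)/E_s · I_f.
S_e = 327 × 3.5 × (1 − 0.34²) / 46800 × 0.75
    = 327 × 3.5 × 0.8844 / 46800 × 0.75
    = 0.01622 m

S_e ≈ 0.0162 m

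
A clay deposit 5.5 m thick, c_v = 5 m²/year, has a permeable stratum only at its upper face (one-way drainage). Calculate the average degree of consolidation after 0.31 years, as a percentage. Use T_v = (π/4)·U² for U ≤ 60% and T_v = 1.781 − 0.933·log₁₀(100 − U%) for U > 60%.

Drainage path length: H_d = H = 5.5 m (single drainage).
T_v = c_v·t/H_d² = 5×0.31/5.5² = 0.05124.
T_v = 0.05124 corresponds to the U ≤ 60% branch:
U = √(4T_v/π) = 0.2554

U ≈ 25.5 %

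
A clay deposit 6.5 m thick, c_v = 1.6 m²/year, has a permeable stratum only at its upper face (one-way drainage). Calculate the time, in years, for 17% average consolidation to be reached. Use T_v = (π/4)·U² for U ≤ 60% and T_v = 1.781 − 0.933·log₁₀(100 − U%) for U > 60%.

t ≈ 0.599 years

Drainage path length: H_d = H = 6.5 m (single drainage).
U ≤ 60%: T_v = (π/4)·U² = (π/4)×0.17² = 0.022698.
t = T_v·H_d²/c_v = 0.022698×6.5²/1.6 = 0.5994 years.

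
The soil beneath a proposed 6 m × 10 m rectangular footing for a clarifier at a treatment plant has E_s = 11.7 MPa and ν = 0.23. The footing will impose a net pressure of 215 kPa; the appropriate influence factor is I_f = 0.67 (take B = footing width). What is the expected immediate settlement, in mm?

Immediate (elastic) settlement: S_e = q·B·(1−ν²)/E_s · I_f.
E_s = 11.7 MPa = 11700 kPa.
S_e = 215 × 6 × (1 − 0.23²) / 11700 × 0.67
    = 215 × 6 × 0.9471 / 11700 × 0.67
    = 0.06996 m = 69.96 mm

S_e ≈ 70 mm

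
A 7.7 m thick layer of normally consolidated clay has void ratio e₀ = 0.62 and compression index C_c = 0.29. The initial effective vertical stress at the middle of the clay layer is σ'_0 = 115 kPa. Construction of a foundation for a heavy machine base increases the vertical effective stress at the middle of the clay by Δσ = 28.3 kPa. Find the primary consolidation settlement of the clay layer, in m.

Final effective stress: σ'_f = σ'_0 + Δσ = 115 + 28.3 = 143.3 kPa.
Normally consolidated clay, so the full stress increment lies on the virgin compression line:
S_c = C_c·H/(1+e₀)·log₁₀(σ'_f/σ'_0) = 0.29×7.7/(1+0.62)×log₁₀(143.3/115)
    = 1.3784 × 0.095548 = 0.1317 m

S_c ≈ 0.132 m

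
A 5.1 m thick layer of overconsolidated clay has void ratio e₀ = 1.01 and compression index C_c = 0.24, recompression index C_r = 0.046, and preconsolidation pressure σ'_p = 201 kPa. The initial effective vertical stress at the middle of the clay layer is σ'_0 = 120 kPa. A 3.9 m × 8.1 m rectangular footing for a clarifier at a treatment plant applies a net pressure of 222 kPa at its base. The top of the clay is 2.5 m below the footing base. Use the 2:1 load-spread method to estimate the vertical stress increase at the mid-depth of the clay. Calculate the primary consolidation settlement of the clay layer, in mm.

S_c ≈ 20.4 mm

Mid-depth of clay below the footing base: z = 2.5 + 5.1/2 = 5.05 m.
Stress increase at mid-clay by the 2:1 spreading method:
Δσ = qBL/((B+z)(L+z)) = 222×3.9×8.1/((3.9+5.05)(8.1+5.05)) = 59.587 kPa
Final effective stress: σ'_f = 120 + 59.587 = 179.59 kPa.
σ'_f = 179.59 ≤ σ'_p = 201 kPa, so the clay remains overconsolidated and only the recompression index applies:
S_c = C_r·H/(1+e₀)·log₁₀(σ'_f/σ'_0) = 0.046×5.1/2.01×log₁₀(179.59/120)
    = 0.11672 × 0.1751 = 0.02044 m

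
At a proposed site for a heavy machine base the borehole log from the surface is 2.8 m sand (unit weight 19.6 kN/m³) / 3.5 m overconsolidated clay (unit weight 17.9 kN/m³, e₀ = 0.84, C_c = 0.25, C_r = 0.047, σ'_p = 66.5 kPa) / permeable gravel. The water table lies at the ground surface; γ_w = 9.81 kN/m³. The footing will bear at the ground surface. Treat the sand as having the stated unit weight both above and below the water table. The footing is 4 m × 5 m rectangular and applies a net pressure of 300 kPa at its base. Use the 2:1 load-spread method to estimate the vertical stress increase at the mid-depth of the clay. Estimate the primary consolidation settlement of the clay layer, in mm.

Mid-depth of clay below the ground surface: z = 2.8 + 3.5/2 = 4.55 m.
Total vertical stress at mid-clay: σ_v = 19.6×2.8 + 17.9×1.75 = 86.205 kPa.
Pore pressure: u = 9.81×(4.55 − 0) = 44.636 kPa.
Initial effective stress: σ'_0 = σ_v − u = 86.205 − 44.636 = 41.569 kPa.
Stress increase at mid-clay by the 2:1 spreading method:
Δσ = qBL/((B+z)(L+z)) = 300×4×5/((4+4.55)(5+4.55)) = 73.482 kPa
Final effective stress: σ'_f = 41.569 + 73.482 = 115.05 kPa.
σ'_f = 115.05 > σ'_p = 66.5 kPa, so the stress path crosses the preconsolidation pressure — recompression up to σ'_p, then virgin compression beyond:
S_c = H/(1+e₀)·[C_r·log₁₀(σ'_p/σ'_0) + C_c·log₁₀(σ'_f/σ'_p)]
    = 3.5/1.84 × [0.047×log₁₀(66.5/41.569) + 0.25×log₁₀(115.05/66.5)]
    = 1.9022 × [0.0095904 + 0.059516] = 0.1315 m

S_c ≈ 131 mm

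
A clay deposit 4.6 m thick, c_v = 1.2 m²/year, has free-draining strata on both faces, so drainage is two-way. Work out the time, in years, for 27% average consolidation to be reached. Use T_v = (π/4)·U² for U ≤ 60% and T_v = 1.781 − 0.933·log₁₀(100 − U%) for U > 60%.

Drainage path length: H_d = H/2 = 2.3 m (double drainage).
U ≤ 60%: T_v = (π/4)·U² = (π/4)×0.27² = 0.057256.
t = T_v·H_d²/c_v = 0.057256×2.3²/1.2 = 0.2524 years.

t ≈ 0.252 years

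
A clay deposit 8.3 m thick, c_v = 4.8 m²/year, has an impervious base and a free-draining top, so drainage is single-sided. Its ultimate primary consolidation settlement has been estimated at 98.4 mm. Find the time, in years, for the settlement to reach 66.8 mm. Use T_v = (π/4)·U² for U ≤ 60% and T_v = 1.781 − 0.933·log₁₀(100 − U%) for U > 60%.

Drainage path length: H_d = H = 8.3 m (single drainage).
U = S(t)/S_ult = 66.8/98.4 = 0.6789.
U > 60%: T_v = 1.781 − 0.933·log₁₀(100 − 67.886) = 0.37526.
t = T_v·H_d²/c_v = 0.37526×8.3²/4.8 = 5.386 years.

t ≈ 5.39 years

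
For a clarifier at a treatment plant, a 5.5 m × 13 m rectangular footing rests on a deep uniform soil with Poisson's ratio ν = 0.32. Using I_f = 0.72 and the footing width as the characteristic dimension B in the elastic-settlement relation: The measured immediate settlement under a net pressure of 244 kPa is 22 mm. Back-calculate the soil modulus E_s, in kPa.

S_e = q·B·(1−ν²)/E_s · I_f  ⇒  E_s = q·B·(1−ν²)·I_f / S_e.
E_s = 244 × 5.5 × 0.8976 × 0.72 / 0.022 = 39420 kPa

E_s ≈ 39400 kPa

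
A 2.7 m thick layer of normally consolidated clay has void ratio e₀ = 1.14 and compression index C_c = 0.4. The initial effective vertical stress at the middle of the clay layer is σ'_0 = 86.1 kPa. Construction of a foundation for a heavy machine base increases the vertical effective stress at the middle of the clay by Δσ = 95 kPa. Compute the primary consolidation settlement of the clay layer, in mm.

Final effective stress: σ'_f = σ'_0 + Δσ = 86.1 + 95 = 181.1 kPa.
Normally consolidated clay, so the full stress increment lies on the virgin compression line:
S_c = C_c·H/(1+e₀)·log₁₀(σ'_f/σ'_0) = 0.4×2.7/(1+1.14)×log₁₀(181.1/86.1)
    = 0.50467 × 0.32292 = 0.163 m

S_c ≈ 163 mm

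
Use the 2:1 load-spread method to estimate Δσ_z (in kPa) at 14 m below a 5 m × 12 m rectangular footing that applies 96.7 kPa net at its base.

Δσ_z ≈ 11.7 kPa

By the 2:1 method the load spreads at 1 horizontal : 2 vertical, so at depth z the loaded area has grown by z in each plan dimension:
Δσ = qBL/((B+z)(L+z)) = 96.7×5×12/((5+14)(12+14)) = 11.745 kPa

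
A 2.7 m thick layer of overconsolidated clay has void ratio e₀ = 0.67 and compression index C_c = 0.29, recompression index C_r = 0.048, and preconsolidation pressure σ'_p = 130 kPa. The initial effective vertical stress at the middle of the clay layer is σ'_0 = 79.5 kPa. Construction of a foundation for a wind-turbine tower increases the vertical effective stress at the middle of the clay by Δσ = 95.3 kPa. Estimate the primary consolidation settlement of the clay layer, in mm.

Final effective stress: σ'_f = 79.5 + 95.3 = 174.8 kPa.
σ'_f = 174.8 > σ'_p = 130 kPa, so the stress path crosses the preconsolidation pressure — recompression up to σ'_p, then virgin compression beyond:
S_c = H/(1+e₀)·[C_r·log₁₀(σ'_p/σ'_0) + C_c·log₁₀(σ'_f/σ'_p)]
    = 2.7/1.67 × [0.048×log₁₀(130/79.5) + 0.29×log₁₀(174.8/130)]
    = 1.6168 × [0.010252 + 0.037293] = 0.07687 m

S_c ≈ 76.9 mm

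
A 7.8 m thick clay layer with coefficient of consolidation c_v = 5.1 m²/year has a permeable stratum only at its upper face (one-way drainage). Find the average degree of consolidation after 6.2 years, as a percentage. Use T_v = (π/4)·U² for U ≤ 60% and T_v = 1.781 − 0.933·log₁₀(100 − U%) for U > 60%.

Drainage path length: H_d = H = 7.8 m (single drainage).
T_v = c_v·t/H_d² = 5.1×6.2/7.8² = 0.51972.
T_v = 0.51972 corresponds to the U > 60% branch:
U = 1 − 10^((1.781 − T_v)/0.933)/100 = 0.7752

U ≈ 77.5 %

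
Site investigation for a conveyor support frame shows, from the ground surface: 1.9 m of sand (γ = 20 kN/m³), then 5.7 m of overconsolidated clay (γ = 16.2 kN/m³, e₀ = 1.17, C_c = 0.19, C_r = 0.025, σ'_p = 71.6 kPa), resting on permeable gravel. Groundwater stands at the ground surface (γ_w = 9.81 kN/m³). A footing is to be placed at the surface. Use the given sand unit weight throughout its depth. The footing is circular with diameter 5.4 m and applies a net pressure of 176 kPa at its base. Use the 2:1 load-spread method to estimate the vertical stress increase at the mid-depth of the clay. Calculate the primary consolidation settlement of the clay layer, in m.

Mid-depth of clay below the ground surface: z = 1.9 + 5.7/2 = 4.75 m.
Total vertical stress at mid-clay: σ_v = 20×1.9 + 16.2×2.85 = 84.17 kPa.
Pore pressure: u = 9.81×(4.75 − 0) = 46.598 kPa.
Initial effective stress: σ'_0 = σ_v − u = 84.17 − 46.598 = 37.572 kPa.
Stress increase at mid-clay by the 2:1 spreading method:
Δσ ≈ qD²/(D+z)² = 176×5.4²/(5.4+4.75)² = 49.816 kPa
Final effective stress: σ'_f = 37.572 + 49.816 = 87.388 kPa.
σ'_f = 87.388 > σ'_p = 71.6 kPa, so the stress path crosses the preconsolidation pressure — recompression up to σ'_p, then virgin compression beyond:
S_c = H/(1+e₀)·[C_r·log₁₀(σ'_p/σ'_0) + C_c·log₁₀(σ'_f/σ'_p)]
    = 5.7/2.17 × [0.025×log₁₀(71.6/37.572) + 0.19×log₁₀(87.388/71.6)]
    = 2.6267 × [0.0070012 + 0.016442] = 0.06158 m

S_c ≈ 0.0616 m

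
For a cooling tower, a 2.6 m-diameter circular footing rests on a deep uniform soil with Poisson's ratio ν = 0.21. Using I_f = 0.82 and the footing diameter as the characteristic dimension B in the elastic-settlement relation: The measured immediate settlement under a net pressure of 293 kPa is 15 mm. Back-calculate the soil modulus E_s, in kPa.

S_e = q·B·(1−ν²)/E_s · I_f  ⇒  E_s = q·B·(1−ν²)·I_f / S_e.
E_s = 293 × 2.6 × 0.9559 × 0.82 / 0.015 = 39810 kPa

E_s ≈ 39800 kPa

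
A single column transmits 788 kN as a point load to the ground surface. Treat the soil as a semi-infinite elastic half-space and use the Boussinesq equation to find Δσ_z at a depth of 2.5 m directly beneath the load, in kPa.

Δσ_z ≈ 60.2 kPa

Boussinesq vertical stress below a point load on an elastic half-space:
Δσ_z = 3P/(2πz²) · [1 + (r/z)²]^(−5/2)
r/z = 0/2.5 = 0; [1+(r/z)²]^(−5/2) = 1.
Δσ_z = 3×788/(2π×2.5²) × 1 = 60.199 × 1 = 60.2 kPa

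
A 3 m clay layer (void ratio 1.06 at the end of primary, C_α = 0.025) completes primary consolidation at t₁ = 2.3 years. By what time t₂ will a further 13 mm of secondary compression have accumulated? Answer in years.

S_s = C_α·H/(1+e_p)·log₁₀(t₂/t₁) ⇒ log₁₀(t₂/t₁) = S_s·(1+e_p)/(C_α·H).
log₁₀(t₂/t₁) = 0.013 × (1+1.06) / (0.025×3) = 0.3571
t₂ = t₁ × 10^0.3571 = 2.3 × 2.275 = 5.234 years

t₂ ≈ 5.23 years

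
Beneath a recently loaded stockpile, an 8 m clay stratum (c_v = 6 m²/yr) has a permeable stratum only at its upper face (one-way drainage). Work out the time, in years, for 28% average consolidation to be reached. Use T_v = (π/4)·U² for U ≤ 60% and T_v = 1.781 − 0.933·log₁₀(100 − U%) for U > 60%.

Drainage path length: H_d = H = 8 m (single drainage).
U ≤ 60%: T_v = (π/4)·U² = (π/4)×0.28² = 0.061575.
t = T_v·H_d²/c_v = 0.061575×8²/6 = 0.6568 years.

t ≈ 0.657 years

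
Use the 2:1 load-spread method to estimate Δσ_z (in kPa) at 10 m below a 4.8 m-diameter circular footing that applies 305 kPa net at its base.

Δσ_z ≈ 32.1 kPa

By the 2:1 method the load spreads at 1 horizontal : 2 vertical, so at depth z the loaded area has grown by z in each plan dimension:
Δσ ≈ qD²/(D+z)² = 305×4.8²/(4.8+10)² = 32.082 kPa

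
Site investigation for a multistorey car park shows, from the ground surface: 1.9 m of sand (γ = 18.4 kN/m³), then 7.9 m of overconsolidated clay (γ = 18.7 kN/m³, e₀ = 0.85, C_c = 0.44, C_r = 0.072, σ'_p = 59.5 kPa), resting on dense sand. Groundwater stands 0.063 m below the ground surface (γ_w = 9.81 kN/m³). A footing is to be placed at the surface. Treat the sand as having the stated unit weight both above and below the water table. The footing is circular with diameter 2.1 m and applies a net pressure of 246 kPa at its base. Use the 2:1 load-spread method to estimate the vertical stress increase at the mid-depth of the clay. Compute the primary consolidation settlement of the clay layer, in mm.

S_c ≈ 141 mm

Mid-depth of clay below the ground surface: z = 1.9 + 7.9/2 = 5.85 m.
Total vertical stress at mid-clay: σ_v = 18.4×1.9 + 18.7×3.95 = 108.82 kPa.
Pore pressure: u = 9.81×(5.85 − 0.063) = 56.77 kPa.
Initial effective stress: σ'_0 = σ_v − u = 108.82 − 56.77 = 52.05 kPa.
Stress increase at mid-clay by the 2:1 spreading method:
Δσ ≈ qD²/(D+z)² = 246×2.1²/(2.1+5.85)² = 17.165 kPa
Final effective stress: σ'_f = 52.05 + 17.165 = 69.215 kPa.
σ'_f = 69.215 > σ'_p = 59.5 kPa, so the stress path crosses the preconsolidation pressure — recompression up to σ'_p, then virgin compression beyond:
S_c = H/(1+e₀)·[C_r·log₁₀(σ'_p/σ'_0) + C_c·log₁₀(σ'_f/σ'_p)]
    = 7.9/1.85 × [0.072×log₁₀(59.5/52.05) + 0.44×log₁₀(69.215/59.5)]
    = 4.2703 × [0.0041829 + 0.028901] = 0.1413 m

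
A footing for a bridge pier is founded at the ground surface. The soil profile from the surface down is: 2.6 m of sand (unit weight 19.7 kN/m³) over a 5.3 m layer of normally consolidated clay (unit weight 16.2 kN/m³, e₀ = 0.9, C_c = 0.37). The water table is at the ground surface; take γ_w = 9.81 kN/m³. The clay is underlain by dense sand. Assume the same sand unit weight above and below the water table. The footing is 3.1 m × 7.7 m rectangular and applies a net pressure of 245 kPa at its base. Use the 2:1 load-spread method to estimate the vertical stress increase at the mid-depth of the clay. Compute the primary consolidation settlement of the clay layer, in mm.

S_c ≈ 367 mm

Mid-depth of clay below the ground surface: z = 2.6 + 5.3/2 = 5.25 m.
Total vertical stress at mid-clay: σ_v = 19.7×2.6 + 16.2×2.65 = 94.15 kPa.
Pore pressure: u = 9.81×(5.25 − 0) = 51.503 kPa.
Initial effective stress: σ'_0 = σ_v − u = 94.15 − 51.503 = 42.647 kPa.
Stress increase at mid-clay by the 2:1 spreading method:
Δσ = qBL/((B+z)(L+z)) = 245×3.1×7.7/((3.1+5.25)(7.7+5.25)) = 54.083 kPa
Final effective stress: σ'_f = σ'_0 + Δσ = 42.647 + 54.083 = 96.73 kPa.
Normally consolidated clay, so the full stress increment lies on the virgin compression line:
S_c = C_c·H/(1+e₀)·log₁₀(σ'_f/σ'_0) = 0.37×5.3/(1+0.9)×log₁₀(96.73/42.647)
    = 1.0321 × 0.35567 = 0.3671 m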